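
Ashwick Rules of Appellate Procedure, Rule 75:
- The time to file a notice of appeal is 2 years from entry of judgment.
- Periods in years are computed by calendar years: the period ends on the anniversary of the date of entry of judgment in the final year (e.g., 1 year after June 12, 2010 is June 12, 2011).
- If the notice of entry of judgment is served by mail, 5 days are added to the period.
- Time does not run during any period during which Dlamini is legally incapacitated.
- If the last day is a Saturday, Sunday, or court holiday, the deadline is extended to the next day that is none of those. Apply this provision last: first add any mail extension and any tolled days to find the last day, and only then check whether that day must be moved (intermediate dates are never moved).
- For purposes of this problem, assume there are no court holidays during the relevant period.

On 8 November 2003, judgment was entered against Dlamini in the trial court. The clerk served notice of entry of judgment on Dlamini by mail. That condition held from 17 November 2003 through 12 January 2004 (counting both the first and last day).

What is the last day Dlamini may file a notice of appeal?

January 9, 2006

2 years after 8 November 2003 is November 8, 2005.
Service was by mail, adding 5 days: November 8, 2005 + 5 days = November 13, 2005.
From November 17, 2003 through January 12, 2004 inclusive is 57 days; tolling adds 57 days: November 13, 2005 + 57 days = January 9, 2006.
January 9, 2006 is a Monday and not a court holiday, so no extension applies.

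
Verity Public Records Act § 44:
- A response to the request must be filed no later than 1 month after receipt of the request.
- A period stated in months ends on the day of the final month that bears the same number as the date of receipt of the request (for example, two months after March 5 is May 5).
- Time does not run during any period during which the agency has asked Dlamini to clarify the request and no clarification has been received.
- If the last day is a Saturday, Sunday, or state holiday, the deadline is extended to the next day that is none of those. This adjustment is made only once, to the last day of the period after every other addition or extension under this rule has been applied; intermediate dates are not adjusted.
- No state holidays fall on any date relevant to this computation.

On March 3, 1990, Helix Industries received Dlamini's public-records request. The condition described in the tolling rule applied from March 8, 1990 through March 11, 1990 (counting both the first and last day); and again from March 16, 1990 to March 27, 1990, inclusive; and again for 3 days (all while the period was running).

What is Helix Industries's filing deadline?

April 23, 1990

1 month after March 3, 1990 is April 3, 1990.
From March 8, 1990 through March 11, 1990 inclusive is 4 days; tolling adds 4 days: April 3, 1990 + 4 days = April 7, 1990.
From March 16, 1990 through March 27, 1990 inclusive is 12 days; tolling adds 12 days: April 7, 1990 + 12 days = April 19, 1990.
Tolling adds 3 days: April 19, 1990 + 3 days = April 22, 1990.
April 22, 1990 is Sunday. The next qualifying day is April 23, 1990.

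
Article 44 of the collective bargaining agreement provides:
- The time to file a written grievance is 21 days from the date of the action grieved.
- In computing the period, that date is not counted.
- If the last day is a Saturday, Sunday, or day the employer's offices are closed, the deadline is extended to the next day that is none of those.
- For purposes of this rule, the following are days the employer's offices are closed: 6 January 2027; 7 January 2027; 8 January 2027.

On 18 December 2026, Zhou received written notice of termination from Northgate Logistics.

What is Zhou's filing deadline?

21 days after 18 December 2026 is January 8, 2027.
January 8, 2027 is a listed holiday; January 9, 2027 is Saturday; January 10, 2027 is Sunday. The next qualifying day is January 11, 2027.

January 11, 2027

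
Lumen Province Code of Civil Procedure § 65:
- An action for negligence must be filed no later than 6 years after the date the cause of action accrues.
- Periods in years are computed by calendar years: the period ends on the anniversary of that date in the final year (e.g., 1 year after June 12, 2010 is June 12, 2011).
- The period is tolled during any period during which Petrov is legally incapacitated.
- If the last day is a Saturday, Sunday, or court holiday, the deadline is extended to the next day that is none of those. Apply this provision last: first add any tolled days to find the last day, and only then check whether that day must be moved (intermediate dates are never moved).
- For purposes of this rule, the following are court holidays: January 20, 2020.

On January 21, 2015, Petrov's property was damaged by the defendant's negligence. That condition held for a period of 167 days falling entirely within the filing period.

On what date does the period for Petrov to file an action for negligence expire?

July 7, 2021

6 years after January 21, 2015 is January 21, 2021.
Tolling adds 167 days: January 21, 2021 + 167 days = July 7, 2021.
July 7, 2021 is a Wednesday and not a court holiday, so no extension applies.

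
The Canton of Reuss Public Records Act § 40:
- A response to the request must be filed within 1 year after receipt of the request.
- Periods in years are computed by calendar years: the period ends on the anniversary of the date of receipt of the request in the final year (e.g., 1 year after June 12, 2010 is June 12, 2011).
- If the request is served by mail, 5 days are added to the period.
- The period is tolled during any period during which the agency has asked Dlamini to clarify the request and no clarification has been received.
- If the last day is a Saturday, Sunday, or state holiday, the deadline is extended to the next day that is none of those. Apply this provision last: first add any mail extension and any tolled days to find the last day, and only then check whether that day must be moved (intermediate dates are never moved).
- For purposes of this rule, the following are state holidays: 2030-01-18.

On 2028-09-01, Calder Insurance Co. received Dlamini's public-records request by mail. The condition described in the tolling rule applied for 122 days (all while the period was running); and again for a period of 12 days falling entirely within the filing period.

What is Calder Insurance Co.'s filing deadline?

January 21, 2030

1 year after 2028-09-01 is September 1, 2029.
Service was by mail, adding 5 days: September 1, 2029 + 5 days = September 6, 2029.
Tolling adds 122 days: September 6, 2029 + 122 days = January 6, 2030.
Tolling adds 12 days: January 6, 2030 + 12 days = January 18, 2030.
January 18, 2030 is a listed holiday; January 19, 2030 is Saturday; January 20, 2030 is Sunday. The next qualifying day is January 21, 2030.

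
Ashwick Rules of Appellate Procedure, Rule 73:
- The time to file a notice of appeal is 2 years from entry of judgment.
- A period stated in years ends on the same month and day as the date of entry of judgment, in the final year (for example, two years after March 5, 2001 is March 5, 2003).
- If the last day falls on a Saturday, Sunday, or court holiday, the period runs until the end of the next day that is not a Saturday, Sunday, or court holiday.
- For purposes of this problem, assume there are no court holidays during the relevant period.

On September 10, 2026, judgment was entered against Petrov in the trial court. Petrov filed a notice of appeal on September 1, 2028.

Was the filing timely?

2 years after September 10, 2026 is September 10, 2028.
September 10, 2028 is Sunday. The next qualifying day is September 11, 2028.
The deadline is September 11, 2028; the filing on September 1, 2028 is on or before that date.

Yes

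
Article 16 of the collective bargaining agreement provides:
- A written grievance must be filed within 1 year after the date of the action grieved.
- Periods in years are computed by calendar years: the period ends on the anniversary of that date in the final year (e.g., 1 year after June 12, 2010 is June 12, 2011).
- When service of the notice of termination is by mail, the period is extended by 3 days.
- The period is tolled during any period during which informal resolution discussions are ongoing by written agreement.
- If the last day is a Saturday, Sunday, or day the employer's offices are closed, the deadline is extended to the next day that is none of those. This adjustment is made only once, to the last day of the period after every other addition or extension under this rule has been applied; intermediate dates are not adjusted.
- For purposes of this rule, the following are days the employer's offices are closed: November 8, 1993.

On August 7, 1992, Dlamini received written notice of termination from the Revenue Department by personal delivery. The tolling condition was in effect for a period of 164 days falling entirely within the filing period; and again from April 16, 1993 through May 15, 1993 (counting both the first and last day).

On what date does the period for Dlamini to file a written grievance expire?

1 year after August 7, 1992 is August 7, 1993.
Service was not by mail, so no mail extension applies.
Tolling adds 164 days: August 7, 1993 + 164 days = January 18, 1994.
From April 16, 1993 through May 15, 1993 inclusive is 30 days; tolling adds 30 days: January 18, 1994 + 30 days = February 17, 1994.
February 17, 1994 is a Thursday and not a day the employer's offices are closed, so no extension applies.

February 17, 1994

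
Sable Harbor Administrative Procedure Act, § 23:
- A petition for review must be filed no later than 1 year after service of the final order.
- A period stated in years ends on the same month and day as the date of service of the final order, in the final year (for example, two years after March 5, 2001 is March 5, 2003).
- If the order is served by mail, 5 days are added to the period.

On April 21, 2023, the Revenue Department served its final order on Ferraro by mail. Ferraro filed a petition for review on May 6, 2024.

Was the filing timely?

No

1 year after April 21, 2023 is April 21, 2024.
Service was by mail, adding 5 days: April 21, 2024 + 5 days = April 26, 2024.
The deadline is April 26, 2024; the filing on May 6, 2024 is after that date.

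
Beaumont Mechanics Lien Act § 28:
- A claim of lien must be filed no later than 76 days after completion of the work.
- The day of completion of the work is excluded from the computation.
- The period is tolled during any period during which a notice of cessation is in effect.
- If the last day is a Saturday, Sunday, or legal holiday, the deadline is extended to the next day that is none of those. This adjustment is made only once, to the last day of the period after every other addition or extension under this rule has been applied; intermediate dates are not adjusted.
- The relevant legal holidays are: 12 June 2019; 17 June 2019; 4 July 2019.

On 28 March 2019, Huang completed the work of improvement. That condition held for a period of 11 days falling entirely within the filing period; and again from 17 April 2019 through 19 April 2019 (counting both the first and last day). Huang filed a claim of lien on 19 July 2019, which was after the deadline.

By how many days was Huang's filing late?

76 days after 28 March 2019 is June 12, 2019.
Tolling adds 11 days: June 12, 2019 + 11 days = June 23, 2019.
From April 17, 2019 through April 19, 2019 inclusive is 3 days; tolling adds 3 days: June 23, 2019 + 3 days = June 26, 2019.
June 26, 2019 is a Wednesday and not a legal holiday, so no extension applies.
The deadline is June 26, 2019; from June 26, 2019 to July 19, 2019 is 23 days.

23 days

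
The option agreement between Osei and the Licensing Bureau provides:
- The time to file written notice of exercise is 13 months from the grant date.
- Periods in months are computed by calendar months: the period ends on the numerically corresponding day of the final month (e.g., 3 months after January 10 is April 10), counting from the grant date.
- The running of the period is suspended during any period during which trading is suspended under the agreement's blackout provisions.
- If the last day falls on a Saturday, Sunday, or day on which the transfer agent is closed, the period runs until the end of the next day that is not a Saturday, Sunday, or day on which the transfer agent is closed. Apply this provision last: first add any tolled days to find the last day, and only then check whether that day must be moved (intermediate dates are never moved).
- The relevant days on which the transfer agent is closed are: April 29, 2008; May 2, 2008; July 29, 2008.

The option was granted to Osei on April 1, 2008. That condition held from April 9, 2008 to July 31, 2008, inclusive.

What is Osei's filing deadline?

August 24, 2009

13 months after April 1, 2008 is May 1, 2009.
From April 9, 2008 through July 31, 2008 inclusive is 114 days; tolling adds 114 days: May 1, 2009 + 114 days = August 23, 2009.
August 23, 2009 is Sunday. The next qualifying day is August 24, 2009.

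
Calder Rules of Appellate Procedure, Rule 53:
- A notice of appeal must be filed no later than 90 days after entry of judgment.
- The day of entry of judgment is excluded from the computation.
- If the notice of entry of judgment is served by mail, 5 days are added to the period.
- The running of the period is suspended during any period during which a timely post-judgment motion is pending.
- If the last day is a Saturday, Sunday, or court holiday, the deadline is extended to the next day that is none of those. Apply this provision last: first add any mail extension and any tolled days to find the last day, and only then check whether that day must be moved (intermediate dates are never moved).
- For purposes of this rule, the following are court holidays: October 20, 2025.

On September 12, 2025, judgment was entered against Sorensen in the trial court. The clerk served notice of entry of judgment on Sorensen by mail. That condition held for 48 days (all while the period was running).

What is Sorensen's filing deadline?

90 days after September 12, 2025 is December 11, 2025.
Service was by mail, adding 5 days: December 11, 2025 + 5 days = December 16, 2025.
Tolling adds 48 days: December 16, 2025 + 48 days = February 2, 2026.
February 2, 2026 is a Monday and not a court holiday, so no extension applies.

February 2, 2026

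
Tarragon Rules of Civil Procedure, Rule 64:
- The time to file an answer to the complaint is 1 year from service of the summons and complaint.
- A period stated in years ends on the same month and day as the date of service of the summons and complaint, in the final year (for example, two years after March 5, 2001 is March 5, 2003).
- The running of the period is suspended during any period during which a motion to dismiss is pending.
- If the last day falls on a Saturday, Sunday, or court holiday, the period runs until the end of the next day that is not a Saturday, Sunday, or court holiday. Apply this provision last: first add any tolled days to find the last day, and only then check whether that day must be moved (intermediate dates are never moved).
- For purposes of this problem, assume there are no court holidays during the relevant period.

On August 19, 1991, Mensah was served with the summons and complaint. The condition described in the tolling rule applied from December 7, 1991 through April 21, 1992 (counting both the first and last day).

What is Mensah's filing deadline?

January 4, 1993

1 year after August 19, 1991 is August 19, 1992.
From December 7, 1991 through April 21, 1992 inclusive is 137 days; tolling adds 137 days: August 19, 1992 + 137 days = January 3, 1993.
January 3, 1993 is Sunday. The next qualifying day is January 4, 1993.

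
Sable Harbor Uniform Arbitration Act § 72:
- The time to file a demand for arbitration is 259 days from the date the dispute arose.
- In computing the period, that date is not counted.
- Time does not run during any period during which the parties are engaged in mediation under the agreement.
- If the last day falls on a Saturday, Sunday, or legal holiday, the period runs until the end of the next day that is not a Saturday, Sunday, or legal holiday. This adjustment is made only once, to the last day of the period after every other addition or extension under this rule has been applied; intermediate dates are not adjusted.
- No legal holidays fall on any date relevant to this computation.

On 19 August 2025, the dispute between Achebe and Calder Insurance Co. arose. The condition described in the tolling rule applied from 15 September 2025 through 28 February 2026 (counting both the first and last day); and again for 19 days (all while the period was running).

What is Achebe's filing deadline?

November 9, 2026

259 days after 19 August 2025 is May 5, 2026.
From September 15, 2025 through February 28, 2026 inclusive is 167 days; tolling adds 167 days: May 5, 2026 + 167 days = October 19, 2026.
Tolling adds 19 days: October 19, 2026 + 19 days = November 7, 2026.
November 7, 2026 is Saturday; November 8, 2026 is Sunday. The next qualifying day is November 9, 2026.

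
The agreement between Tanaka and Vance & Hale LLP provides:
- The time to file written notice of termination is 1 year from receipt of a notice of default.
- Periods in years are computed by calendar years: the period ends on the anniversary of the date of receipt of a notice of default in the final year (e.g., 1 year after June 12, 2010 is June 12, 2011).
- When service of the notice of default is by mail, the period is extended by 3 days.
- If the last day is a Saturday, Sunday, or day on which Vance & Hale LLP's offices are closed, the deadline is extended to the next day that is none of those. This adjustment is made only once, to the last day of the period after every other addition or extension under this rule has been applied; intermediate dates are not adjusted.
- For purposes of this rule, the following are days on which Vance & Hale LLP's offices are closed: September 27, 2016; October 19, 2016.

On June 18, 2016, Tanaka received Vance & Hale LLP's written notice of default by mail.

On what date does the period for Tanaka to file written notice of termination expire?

June 21, 2017

1 year after June 18, 2016 is June 18, 2017.
Service was by mail, adding 3 days: June 18, 2017 + 3 days = June 21, 2017.
June 21, 2017 is a Wednesday and not a day on which Vance & Hale LLP's offices are closed, so no extension applies.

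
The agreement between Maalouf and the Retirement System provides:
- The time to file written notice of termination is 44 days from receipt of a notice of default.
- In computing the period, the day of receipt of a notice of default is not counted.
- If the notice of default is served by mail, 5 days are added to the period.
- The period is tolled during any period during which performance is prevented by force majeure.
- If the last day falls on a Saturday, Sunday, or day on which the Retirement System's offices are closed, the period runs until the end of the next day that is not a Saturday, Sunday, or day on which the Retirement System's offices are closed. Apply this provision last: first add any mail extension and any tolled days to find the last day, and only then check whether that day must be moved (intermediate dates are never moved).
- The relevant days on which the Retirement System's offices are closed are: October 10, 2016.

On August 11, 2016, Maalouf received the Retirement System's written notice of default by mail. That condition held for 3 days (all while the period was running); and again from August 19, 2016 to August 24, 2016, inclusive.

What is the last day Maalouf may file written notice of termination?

44 days after August 11, 2016 is September 24, 2016.
Service was by mail, adding 5 days: September 24, 2016 + 5 days = September 29, 2016.
Tolling adds 3 days: September 29, 2016 + 3 days = October 2, 2016.
From August 19, 2016 through August 24, 2016 inclusive is 6 days; tolling adds 6 days: October 2, 2016 + 6 days = October 8, 2016.
October 8, 2016 is Saturday; October 9, 2016 is Sunday; October 10, 2016 is a listed holiday. The next qualifying day is October 11, 2016.

October 11, 2016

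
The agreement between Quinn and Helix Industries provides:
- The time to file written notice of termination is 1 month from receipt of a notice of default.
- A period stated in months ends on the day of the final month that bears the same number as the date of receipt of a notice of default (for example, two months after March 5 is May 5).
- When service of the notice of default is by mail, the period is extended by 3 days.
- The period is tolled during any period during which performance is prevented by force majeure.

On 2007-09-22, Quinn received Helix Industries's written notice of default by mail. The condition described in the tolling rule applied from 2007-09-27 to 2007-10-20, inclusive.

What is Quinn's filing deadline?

November 18, 2007

1 month after 2007-09-22 is October 22, 2007.
Service was by mail, adding 3 days: October 22, 2007 + 3 days = October 25, 2007.
From September 27, 2007 through October 20, 2007 inclusive is 24 days; tolling adds 24 days: October 25, 2007 + 24 days = November 18, 2007.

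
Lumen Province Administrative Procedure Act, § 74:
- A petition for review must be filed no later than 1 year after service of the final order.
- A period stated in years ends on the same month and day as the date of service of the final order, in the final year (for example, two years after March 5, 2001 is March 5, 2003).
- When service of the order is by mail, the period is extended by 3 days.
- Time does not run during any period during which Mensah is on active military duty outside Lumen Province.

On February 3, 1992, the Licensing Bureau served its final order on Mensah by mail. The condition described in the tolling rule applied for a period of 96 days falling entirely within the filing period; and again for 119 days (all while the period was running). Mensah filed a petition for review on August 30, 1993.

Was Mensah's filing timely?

Yes

1 year after February 3, 1992 is February 3, 1993.
Service was by mail, adding 3 days: February 3, 1993 + 3 days = February 6, 1993.
Tolling adds 96 days: February 6, 1993 + 96 days = May 13, 1993.
Tolling adds 119 days: May 13, 1993 + 119 days = September 9, 1993.
The deadline is September 9, 1993; the filing on August 30, 1993 is on or before that date.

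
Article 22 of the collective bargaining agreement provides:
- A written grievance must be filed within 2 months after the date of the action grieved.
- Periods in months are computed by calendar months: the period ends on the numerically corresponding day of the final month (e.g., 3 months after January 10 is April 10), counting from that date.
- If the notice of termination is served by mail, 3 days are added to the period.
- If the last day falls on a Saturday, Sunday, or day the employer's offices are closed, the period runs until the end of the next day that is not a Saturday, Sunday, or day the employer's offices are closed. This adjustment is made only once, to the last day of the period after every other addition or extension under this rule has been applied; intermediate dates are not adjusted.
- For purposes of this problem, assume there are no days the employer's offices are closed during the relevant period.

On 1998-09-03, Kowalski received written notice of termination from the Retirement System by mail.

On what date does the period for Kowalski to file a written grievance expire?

2 months after 1998-09-03 is November 3, 1998.
Service was by mail, adding 3 days: November 3, 1998 + 3 days = November 6, 1998.
November 6, 1998 is a Friday and not a day the employer's offices are closed, so no extension applies.

November 6, 1998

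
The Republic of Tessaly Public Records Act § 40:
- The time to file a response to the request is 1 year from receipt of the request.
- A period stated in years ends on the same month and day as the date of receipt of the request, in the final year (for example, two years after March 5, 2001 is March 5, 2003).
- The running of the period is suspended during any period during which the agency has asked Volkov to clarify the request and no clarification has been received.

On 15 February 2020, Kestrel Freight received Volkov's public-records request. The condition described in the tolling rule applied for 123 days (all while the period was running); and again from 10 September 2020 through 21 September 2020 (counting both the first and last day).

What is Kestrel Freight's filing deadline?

1 year after 15 February 2020 is February 15, 2021.
Tolling adds 123 days: February 15, 2021 + 123 days = June 18, 2021.
From September 10, 2020 through September 21, 2020 inclusive is 12 days; tolling adds 12 days: June 18, 2021 + 12 days = June 30, 2021.

June 30, 2021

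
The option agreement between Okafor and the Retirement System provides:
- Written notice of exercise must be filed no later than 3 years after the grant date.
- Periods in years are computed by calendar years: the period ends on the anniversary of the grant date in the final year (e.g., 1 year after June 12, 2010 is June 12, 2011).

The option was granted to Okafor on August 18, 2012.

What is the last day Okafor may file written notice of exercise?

3 years after August 18, 2012 is August 18, 2015.

August 18, 2015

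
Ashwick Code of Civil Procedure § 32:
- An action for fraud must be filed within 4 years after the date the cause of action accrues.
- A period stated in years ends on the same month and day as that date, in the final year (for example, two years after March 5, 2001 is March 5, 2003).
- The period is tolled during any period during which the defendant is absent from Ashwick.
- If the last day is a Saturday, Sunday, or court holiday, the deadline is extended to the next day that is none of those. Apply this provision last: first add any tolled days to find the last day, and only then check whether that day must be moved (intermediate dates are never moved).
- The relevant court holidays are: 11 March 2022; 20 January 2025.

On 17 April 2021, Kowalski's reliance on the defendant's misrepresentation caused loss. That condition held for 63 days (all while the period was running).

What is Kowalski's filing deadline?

June 19, 2025

4 years after 17 April 2021 is April 17, 2025.
Tolling adds 63 days: April 17, 2025 + 63 days = June 19, 2025.
June 19, 2025 is a Thursday and not a court holiday, so no extension applies.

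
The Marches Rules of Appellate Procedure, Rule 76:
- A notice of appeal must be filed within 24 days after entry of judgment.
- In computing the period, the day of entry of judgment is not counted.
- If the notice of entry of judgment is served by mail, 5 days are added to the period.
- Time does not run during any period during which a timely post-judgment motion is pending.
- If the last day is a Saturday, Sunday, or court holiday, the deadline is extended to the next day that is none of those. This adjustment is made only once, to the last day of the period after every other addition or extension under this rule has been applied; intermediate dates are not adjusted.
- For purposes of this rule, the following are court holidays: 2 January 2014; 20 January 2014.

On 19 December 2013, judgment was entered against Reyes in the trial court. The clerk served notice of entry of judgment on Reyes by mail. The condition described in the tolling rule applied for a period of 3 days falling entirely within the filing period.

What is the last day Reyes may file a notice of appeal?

24 days after 19 December 2013 is January 12, 2014.
Service was by mail, adding 5 days: January 12, 2014 + 5 days = January 17, 2014.
Tolling adds 3 days: January 17, 2014 + 3 days = January 20, 2014.
January 20, 2014 is a listed holiday. The next qualifying day is January 21, 2014.

January 21, 2014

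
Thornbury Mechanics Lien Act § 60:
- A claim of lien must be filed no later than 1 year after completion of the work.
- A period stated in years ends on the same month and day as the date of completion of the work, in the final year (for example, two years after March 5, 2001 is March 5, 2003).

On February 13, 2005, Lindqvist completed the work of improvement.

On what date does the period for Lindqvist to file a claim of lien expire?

February 13, 2006

1 year after February 13, 2005 is February 13, 2006.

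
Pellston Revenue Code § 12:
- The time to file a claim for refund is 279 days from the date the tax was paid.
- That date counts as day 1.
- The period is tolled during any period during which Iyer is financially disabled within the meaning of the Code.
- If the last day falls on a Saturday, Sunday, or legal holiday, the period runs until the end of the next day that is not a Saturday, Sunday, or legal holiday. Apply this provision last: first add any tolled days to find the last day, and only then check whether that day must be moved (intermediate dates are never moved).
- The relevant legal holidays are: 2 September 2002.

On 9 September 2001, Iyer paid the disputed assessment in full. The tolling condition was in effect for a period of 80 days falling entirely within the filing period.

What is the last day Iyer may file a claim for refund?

September 3, 2002

Counting 9 September 2001 as day 1, day 279 is June 14, 2002.
Tolling adds 80 days: June 14, 2002 + 80 days = September 2, 2002.
September 2, 2002 is a listed holiday. The next qualifying day is September 3, 2002.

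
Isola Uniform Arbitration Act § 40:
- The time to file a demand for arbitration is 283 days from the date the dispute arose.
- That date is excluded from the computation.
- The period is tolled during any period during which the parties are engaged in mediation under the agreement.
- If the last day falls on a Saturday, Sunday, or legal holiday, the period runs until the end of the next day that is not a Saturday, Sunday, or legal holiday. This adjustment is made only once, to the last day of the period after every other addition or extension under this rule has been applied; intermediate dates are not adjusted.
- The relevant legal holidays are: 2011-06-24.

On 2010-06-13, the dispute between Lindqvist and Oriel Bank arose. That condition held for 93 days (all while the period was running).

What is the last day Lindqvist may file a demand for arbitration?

283 days after 2010-06-13 is March 23, 2011.
Tolling adds 93 days: March 23, 2011 + 93 days = June 24, 2011.
June 24, 2011 is a listed holiday; June 25, 2011 is Saturday; June 26, 2011 is Sunday. The next qualifying day is June 27, 2011.

June 27, 2011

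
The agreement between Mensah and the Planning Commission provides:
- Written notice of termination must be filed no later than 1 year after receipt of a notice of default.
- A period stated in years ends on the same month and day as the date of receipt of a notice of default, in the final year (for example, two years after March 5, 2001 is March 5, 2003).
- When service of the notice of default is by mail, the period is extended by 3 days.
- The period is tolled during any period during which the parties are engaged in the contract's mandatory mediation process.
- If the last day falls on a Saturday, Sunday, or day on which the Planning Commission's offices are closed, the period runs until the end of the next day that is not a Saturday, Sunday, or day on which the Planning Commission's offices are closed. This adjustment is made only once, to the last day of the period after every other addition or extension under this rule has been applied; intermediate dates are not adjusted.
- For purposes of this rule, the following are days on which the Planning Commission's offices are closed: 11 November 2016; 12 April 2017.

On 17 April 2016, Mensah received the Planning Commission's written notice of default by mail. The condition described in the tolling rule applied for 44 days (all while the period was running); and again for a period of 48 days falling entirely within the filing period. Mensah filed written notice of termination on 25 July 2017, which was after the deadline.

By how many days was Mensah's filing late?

1 year after 17 April 2016 is April 17, 2017.
Service was by mail, adding 3 days: April 17, 2017 + 3 days = April 20, 2017.
Tolling adds 44 days: April 20, 2017 + 44 days = June 3, 2017.
Tolling adds 48 days: June 3, 2017 + 48 days = July 21, 2017.
July 21, 2017 is a Friday and not a day on which the Planning Commission's offices are closed, so no extension applies.
The deadline is July 21, 2017; from July 21, 2017 to July 25, 2017 is 4 days.

4 days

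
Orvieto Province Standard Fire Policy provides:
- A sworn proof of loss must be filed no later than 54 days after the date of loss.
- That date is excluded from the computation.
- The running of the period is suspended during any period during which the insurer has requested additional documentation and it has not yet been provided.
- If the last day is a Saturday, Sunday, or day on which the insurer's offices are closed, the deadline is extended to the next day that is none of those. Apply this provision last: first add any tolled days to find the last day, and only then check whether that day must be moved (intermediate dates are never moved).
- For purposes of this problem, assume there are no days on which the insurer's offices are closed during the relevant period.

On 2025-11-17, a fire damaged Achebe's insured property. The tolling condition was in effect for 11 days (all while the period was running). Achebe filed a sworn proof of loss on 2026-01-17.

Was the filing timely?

Yes

54 days after 2025-11-17 is January 10, 2026.
Tolling adds 11 days: January 10, 2026 + 11 days = January 21, 2026.
January 21, 2026 is a Wednesday and not a day on which the insurer's offices are closed, so no extension applies.
The deadline is January 21, 2026; the filing on January 17, 2026 is on or before that date.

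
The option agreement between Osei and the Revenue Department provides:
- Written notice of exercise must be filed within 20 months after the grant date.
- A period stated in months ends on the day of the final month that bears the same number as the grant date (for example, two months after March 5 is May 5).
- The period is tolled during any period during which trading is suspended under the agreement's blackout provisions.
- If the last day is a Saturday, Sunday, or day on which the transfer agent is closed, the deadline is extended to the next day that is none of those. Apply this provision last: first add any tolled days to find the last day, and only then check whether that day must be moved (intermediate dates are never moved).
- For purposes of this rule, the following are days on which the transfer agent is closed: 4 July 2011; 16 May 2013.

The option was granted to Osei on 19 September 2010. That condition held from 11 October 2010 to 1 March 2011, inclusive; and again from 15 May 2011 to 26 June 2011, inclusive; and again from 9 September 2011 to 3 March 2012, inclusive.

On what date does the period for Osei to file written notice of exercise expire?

May 17, 2013

20 months after 19 September 2010 is May 19, 2012.
From October 11, 2010 through March 1, 2011 inclusive is 142 days; tolling adds 142 days: May 19, 2012 + 142 days = October 8, 2012.
From May 15, 2011 through June 26, 2011 inclusive is 43 days; tolling adds 43 days: October 8, 2012 + 43 days = November 20, 2012.
From September 9, 2011 through March 3, 2012 inclusive is 177 days; tolling adds 177 days: November 20, 2012 + 177 days = May 16, 2013.
May 16, 2013 is a listed holiday. The next qualifying day is May 17, 2013.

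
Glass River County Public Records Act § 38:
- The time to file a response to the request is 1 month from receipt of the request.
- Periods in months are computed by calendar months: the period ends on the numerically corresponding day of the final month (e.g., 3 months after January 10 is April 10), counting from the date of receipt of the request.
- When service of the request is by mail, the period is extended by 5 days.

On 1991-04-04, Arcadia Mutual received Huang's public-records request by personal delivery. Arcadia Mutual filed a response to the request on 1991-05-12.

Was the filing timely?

1 month after 1991-04-04 is May 4, 1991.
Service was not by mail, so no mail extension applies.
The deadline is May 4, 1991; the filing on May 12, 1991 is after that date.

No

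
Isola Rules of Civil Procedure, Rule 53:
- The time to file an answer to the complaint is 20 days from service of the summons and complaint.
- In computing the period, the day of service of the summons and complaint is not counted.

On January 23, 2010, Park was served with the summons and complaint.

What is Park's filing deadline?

February 12, 2010

20 days after January 23, 2010 is February 12, 2010.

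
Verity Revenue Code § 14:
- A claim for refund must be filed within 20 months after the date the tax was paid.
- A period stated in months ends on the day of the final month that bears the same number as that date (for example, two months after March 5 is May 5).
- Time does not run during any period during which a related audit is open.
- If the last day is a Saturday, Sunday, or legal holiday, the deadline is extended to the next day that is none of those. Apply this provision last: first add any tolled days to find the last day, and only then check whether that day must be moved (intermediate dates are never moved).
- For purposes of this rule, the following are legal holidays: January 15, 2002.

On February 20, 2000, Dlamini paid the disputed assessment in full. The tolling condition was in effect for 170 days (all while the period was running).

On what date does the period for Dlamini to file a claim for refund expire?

20 months after February 20, 2000 is October 20, 2001.
Tolling adds 170 days: October 20, 2001 + 170 days = April 8, 2002.
April 8, 2002 is a Monday and not a legal holiday, so no extension applies.

April 8, 2002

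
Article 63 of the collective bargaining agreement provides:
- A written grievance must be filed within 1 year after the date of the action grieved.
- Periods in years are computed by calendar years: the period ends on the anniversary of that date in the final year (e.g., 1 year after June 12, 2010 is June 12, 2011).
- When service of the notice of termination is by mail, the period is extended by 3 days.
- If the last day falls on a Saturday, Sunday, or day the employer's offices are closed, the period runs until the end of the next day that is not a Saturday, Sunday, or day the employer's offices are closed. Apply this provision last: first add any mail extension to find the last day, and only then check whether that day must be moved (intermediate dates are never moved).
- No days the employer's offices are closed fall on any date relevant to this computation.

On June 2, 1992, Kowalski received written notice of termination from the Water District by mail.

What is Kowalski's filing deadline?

June 7, 1993

1 year after June 2, 1992 is June 2, 1993.
Service was by mail, adding 3 days: June 2, 1993 + 3 days = June 5, 1993.
June 5, 1993 is Saturday; June 6, 1993 is Sunday. The next qualifying day is June 7, 1993.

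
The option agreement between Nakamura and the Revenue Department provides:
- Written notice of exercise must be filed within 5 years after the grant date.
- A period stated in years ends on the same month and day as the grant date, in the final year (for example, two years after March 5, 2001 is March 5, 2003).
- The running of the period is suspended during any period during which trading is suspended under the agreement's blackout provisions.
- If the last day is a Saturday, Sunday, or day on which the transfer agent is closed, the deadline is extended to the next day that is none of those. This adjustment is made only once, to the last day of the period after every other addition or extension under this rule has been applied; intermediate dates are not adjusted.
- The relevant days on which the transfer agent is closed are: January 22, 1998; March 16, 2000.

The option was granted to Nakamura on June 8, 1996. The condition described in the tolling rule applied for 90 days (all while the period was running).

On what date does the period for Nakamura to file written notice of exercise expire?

September 6, 2001

5 years after June 8, 1996 is June 8, 2001.
Tolling adds 90 days: June 8, 2001 + 90 days = September 6, 2001.
September 6, 2001 is a Thursday and not a day on which the transfer agent is closed, so no extension applies.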